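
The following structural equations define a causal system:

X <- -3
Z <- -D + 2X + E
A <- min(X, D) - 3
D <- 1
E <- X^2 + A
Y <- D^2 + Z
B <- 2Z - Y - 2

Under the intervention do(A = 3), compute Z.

5

do(A=3) replaces the equation A <- min(X, D) - 3 with the constant A = 3.
E = X^2 + A  [with X=-3, A=3]  = 12
Z = -D + 2X + E  [with D=1, X=-3, E=12]  = 5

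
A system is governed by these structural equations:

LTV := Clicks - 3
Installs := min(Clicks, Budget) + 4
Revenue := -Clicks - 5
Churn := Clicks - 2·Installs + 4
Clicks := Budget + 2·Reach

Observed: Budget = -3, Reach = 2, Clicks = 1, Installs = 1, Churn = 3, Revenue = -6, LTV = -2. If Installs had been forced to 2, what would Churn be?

Intervening sets Installs = 2 and removes its equation (Installs := min(Clicks, Budget) + 4).
Clicks = Budget + 2·Reach  [with Budget=-3, Reach=2]  = 1
Churn = Clicks - 2·Installs + 4  [with Clicks=1, Installs=2]  = 1

1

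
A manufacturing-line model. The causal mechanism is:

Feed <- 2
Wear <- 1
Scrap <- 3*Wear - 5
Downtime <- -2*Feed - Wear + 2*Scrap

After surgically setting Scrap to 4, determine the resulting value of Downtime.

The intervention breaks the incoming arrows to Scrap: Scrap <- 3*Wear - 5 no longer applies, and Scrap = 4.
Downtime = -2*Feed - Wear + 2*Scrap  [with Feed=2, Wear=1, Scrap=4]  = 3

3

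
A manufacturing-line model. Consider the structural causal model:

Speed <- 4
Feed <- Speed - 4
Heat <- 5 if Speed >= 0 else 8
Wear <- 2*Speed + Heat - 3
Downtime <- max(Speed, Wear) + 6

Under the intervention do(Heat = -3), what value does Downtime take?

10

do(Heat=-3) replaces the equation Heat <- 5 if Speed >= 0 else 8 with the constant Heat = -3.
Wear = 2*Speed + Heat - 3  [with Speed=4, Heat=-3]  = 2
Downtime = max(Speed, Wear) + 6  [with Speed=4, Wear=2]  = 10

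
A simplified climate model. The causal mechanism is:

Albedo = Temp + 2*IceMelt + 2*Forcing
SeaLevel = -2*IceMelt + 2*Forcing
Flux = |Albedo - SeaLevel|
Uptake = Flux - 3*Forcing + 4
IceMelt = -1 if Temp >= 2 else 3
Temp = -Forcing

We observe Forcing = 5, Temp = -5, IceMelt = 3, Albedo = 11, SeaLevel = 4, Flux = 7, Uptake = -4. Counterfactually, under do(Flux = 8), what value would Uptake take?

-3

Intervening sets Flux = 8 and removes its equation (Flux = |Albedo - SeaLevel|).
Uptake = Flux - 3*Forcing + 4  [with Flux=8, Forcing=5]  = -3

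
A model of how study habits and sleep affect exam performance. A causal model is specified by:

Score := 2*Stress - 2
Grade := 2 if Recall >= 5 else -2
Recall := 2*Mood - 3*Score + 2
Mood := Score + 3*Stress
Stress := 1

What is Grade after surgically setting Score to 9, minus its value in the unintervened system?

-4

do(Score=9) replaces the equation Score := 2*Stress - 2 with the constant Score = 9.
Mood = Score + 3*Stress  [with Score=9, Stress=1]  = 12
Recall = 2*Mood - 3*Score + 2  [with Mood=12, Score=9]  = -1
Grade = 2 if Recall >= 5 else -2  [with Recall=-1]  = -2
Without intervention: Score = 2*Stress - 2  [with Stress=1]  = 0; Mood = Score + 3*Stress  [with Score=0, Stress=1]  = 3; Recall = 2*Mood - 3*Score + 2  [with Mood=3, Score=0]  = 8; Grade = 2 if Recall >= 5 else -2  [with Recall=8]  = 2.
Change = -2 − 2 = -4.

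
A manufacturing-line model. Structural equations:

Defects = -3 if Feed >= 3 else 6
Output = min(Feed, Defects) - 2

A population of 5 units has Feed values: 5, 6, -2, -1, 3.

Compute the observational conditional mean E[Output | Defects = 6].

Conditioning on Defects=6 selects the 2 unit(s) with Feed ∈ {-2, -1}. Their Output values: -4, -3. Mean = -3.5.

-3.5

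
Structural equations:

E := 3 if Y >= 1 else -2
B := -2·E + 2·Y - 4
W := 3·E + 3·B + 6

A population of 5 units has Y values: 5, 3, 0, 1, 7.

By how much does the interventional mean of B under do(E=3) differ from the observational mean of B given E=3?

-1.6

Under do(E=3), E's equation is replaced by E=3 for every unit. Per-unit B: 0, -4, -10, -8, 4. Mean = -3.6.
Conditioning on E=3 selects the 4 unit(s) with Y ∈ {5, 3, 1, 7}. Their B values: 0, -4, -8, 4. Mean = -2.
Difference = -3.6 − (-2) = -1.6.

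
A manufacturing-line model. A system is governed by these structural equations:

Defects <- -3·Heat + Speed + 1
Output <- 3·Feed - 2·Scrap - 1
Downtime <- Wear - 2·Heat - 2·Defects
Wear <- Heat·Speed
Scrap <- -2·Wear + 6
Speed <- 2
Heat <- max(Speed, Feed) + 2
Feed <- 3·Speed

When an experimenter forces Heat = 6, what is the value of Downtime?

The intervention breaks the incoming arrows to Heat: Heat <- max(Speed, Feed) + 2 no longer applies, and Heat = 6.
Wear = Heat·Speed  [with Heat=6, Speed=2]  = 12
Defects = -3·Heat + Speed + 1  [with Heat=6, Speed=2]  = -15
Downtime = Wear - 2·Heat - 2·Defects  [with Wear=12, Heat=6, Defects=-15]  = 30

30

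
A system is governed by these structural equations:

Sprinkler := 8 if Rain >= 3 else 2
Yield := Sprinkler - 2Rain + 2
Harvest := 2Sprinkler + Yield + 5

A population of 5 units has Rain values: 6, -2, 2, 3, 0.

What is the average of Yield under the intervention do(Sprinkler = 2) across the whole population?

0.4

do(Sprinkler=2) breaks Sprinkler's dependence on Rain. With Sprinkler=2 fixed, Yield across the units is -8, 8, 0, -2, 4, mean 0.4.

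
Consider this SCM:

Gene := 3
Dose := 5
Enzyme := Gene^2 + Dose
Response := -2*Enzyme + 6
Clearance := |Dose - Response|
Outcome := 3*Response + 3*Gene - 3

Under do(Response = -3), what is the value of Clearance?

8

Intervening sets Response = -3 and removes its equation (Response := -2*Enzyme + 6).
Clearance = |Dose - Response|  [with Dose=5, Response=-3]  = 8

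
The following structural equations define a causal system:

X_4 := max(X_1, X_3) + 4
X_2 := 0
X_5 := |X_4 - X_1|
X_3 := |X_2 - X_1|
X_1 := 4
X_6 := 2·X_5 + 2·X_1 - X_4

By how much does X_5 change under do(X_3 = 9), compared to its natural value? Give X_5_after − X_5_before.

do(X_3=9) replaces the equation X_3 := |X_2 - X_1| with the constant X_3 = 9.
X_4 = max(X_1, X_3) + 4  [with X_1=4, X_3=9]  = 13
X_5 = |X_4 - X_1|  [with X_4=13, X_1=4]  = 9
Without intervention: X_3 = |X_2 - X_1|  [with X_2=0, X_1=4]  = 4; X_4 = max(X_1, X_3) + 4  [with X_1=4, X_3=4]  = 8; X_5 = |X_4 - X_1|  [with X_4=8, X_1=4]  = 4.
Change = 9 − 4 = 5.

5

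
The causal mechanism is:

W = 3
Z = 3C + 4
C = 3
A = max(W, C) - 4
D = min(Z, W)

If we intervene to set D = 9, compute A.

-1

do(D=9) replaces the equation D = min(Z, W) with the constant D = 9.
A is not downstream of the intervention, so its value is determined by the original equations.
A = max(W, C) - 4  [with W=3, C=3]  = -1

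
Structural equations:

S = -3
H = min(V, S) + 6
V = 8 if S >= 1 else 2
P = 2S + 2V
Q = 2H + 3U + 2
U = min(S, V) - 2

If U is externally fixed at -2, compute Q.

2

Under do(U=-2), the mechanism U = min(S, V) - 2 is discarded; U is fixed at -2.
V = 8 if S >= 1 else 2  [with S=-3]  = 2
H = min(V, S) + 6  [with V=2, S=-3]  = 3
Q = 2H + 3U + 2  [with H=3, U=-2]  = 2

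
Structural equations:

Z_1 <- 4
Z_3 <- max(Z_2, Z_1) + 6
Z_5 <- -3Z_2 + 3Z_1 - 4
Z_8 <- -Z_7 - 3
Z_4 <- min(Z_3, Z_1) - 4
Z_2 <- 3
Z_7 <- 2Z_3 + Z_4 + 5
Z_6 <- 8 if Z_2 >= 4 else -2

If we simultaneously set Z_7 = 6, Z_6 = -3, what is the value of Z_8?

Under do(Z_7 = 6, Z_6 = -3), each intervened variable's structural equation is replaced by its fixed value.
Z_8 = -Z_7 - 3  [with Z_7=6]  = -9

-9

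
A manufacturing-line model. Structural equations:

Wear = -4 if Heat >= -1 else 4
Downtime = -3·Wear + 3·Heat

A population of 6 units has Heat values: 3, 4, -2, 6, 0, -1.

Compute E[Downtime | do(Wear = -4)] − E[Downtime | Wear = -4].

-2.2

The intervention sets Wear=-4 in all 6 units regardless of Heat. Recomputing Downtime per unit gives 21, 24, 6, 30, 12, 9; average 17.
E[Downtime|Wear=-4] averages over only the 5 units with Wear=-4 (Heat = 3, 4, 6, 0, -1): Downtime = 21, 24, 30, 12, 9, mean 19.2.
Difference = 17 − 19.2 = -2.2.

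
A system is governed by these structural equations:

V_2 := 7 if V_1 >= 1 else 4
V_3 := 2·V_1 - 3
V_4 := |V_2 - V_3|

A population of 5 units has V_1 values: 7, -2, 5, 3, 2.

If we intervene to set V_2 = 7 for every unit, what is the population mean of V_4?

do(V_2=7) breaks V_2's dependence on V_1. With V_2=7 fixed, V_4 across the units is 4, 14, 0, 4, 6, mean 5.6.

5.6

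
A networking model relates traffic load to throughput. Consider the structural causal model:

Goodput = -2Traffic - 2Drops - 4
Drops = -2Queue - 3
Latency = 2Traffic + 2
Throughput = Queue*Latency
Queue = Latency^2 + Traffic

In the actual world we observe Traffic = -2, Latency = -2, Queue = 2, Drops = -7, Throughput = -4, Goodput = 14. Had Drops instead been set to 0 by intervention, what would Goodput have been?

Under do(Drops=0), the mechanism Drops = -2Queue - 3 is discarded; Drops is fixed at 0.
Goodput = -2Traffic - 2Drops - 4  [with Traffic=-2, Drops=0]  = 0

0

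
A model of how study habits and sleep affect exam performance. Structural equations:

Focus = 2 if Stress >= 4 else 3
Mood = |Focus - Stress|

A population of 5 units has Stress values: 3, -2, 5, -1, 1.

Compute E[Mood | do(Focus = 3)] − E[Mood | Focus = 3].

do(Focus=3) breaks Focus's dependence on Stress. With Focus=3 fixed, Mood across the units is 0, 5, 2, 4, 2, mean 2.6.
Observing Focus=3 restricts to units where Focus's equation naturally yields 3: Stress ∈ {3, -2, -1, 1}. In that subpopulation Mood = 0, 5, 4, 2, mean 2.75.
Difference = 2.6 − 2.75 = -0.15.

-0.15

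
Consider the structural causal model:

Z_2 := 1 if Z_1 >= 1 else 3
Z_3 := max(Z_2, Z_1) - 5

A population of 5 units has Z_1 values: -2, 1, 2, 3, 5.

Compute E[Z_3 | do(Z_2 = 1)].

-2.6

Every unit gets Z_2=1 under the intervention. Z_3 values become -4, -4, -3, -2, 0; E[Z_3|do(Z_2=1)] = -2.6.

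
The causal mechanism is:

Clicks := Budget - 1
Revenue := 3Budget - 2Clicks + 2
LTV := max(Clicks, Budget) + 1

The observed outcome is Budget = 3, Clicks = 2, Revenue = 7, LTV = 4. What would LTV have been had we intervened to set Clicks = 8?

Under do(Clicks=8), the mechanism Clicks := Budget - 1 is discarded; Clicks is fixed at 8.
LTV = max(Clicks, Budget) + 1  [with Clicks=8, Budget=3]  = 9

9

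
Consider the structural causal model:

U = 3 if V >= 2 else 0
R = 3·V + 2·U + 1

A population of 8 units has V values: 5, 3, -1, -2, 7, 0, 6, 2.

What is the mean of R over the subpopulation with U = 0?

-2

E[R|U=0] averages over only the 3 units with U=0 (V = -1, -2, 0): R = -2, -5, 1, mean -2.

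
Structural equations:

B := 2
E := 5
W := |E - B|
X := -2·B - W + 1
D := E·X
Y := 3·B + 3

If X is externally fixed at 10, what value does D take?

50

Intervening sets X = 10 and removes its equation (X := -2·B - W + 1).
D = E·X  [with E=5, X=10]  = 50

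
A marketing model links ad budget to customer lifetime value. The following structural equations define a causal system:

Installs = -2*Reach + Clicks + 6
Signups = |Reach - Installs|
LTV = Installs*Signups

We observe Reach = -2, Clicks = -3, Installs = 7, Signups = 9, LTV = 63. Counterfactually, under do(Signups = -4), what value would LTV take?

Intervening sets Signups = -4 and removes its equation (Signups = |Reach - Installs|).
Installs = -2*Reach + Clicks + 6  [with Reach=-2, Clicks=-3]  = 7
LTV = Installs*Signups  [with Installs=7, Signups=-4]  = -28

-28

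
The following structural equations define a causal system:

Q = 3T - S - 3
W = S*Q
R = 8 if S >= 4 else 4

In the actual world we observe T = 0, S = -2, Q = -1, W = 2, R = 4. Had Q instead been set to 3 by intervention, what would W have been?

-6

The intervention breaks the incoming arrows to Q: Q = 3T - S - 3 no longer applies, and Q = 3.
W = S*Q  [with S=-2, Q=3]  = -6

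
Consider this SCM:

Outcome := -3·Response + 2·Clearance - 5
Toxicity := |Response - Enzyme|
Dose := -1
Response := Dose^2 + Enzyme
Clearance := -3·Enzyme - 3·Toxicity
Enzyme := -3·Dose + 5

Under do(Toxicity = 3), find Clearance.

Intervening sets Toxicity = 3 and removes its equation (Toxicity := |Response - Enzyme|).
Enzyme = -3·Dose + 5  [with Dose=-1]  = 8
Clearance = -3·Enzyme - 3·Toxicity  [with Enzyme=8, Toxicity=3]  = -33

-33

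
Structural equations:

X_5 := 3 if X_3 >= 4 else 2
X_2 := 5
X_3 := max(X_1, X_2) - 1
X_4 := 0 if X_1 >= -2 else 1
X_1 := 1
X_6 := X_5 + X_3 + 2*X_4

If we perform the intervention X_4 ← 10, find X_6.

Under do(X_4=10), the mechanism X_4 := 0 if X_1 >= -2 else 1 is discarded; X_4 is fixed at 10.
X_3 = max(X_1, X_2) - 1  [with X_1=1, X_2=5]  = 4
X_5 = 3 if X_3 >= 4 else 2  [with X_3=4]  = 3
X_6 = X_5 + X_3 + 2*X_4  [with X_5=3, X_3=4, X_4=10]  = 27

27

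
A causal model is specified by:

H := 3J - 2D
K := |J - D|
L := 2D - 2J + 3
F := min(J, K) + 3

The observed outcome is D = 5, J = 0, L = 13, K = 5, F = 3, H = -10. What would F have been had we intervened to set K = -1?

Intervening sets K = -1 and removes its equation (K := |J - D|).
F = min(J, K) + 3  [with J=0, K=-1]  = 2

2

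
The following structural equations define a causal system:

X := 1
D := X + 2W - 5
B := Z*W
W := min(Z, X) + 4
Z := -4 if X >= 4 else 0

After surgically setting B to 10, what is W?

Under do(B=10), the mechanism B := Z*W is discarded; B is fixed at 10.
Since W is not a descendant of the intervened variable, it is unaffected.
Z = -4 if X >= 4 else 0  [with X=1]  = 0
W = min(Z, X) + 4  [with Z=0, X=1]  = 4

4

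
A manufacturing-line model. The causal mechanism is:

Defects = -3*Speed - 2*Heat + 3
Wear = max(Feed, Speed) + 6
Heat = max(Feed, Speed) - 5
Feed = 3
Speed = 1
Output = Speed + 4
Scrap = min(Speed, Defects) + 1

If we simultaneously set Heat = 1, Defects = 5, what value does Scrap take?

Setting Heat = 1, Defects = 5 by intervention discards those variables' equations.
Scrap = min(Speed, Defects) + 1  [with Speed=1, Defects=5]  = 2

2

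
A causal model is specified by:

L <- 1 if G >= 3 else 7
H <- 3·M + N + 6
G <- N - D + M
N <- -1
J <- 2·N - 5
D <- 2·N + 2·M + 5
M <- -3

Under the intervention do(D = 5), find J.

The intervention breaks the incoming arrows to D: D <- 2·N + 2·M + 5 no longer applies, and D = 5.
No directed path runs from D to J, so J keeps its natural value.
J = 2·N - 5  [with N=-1]  = -7

-7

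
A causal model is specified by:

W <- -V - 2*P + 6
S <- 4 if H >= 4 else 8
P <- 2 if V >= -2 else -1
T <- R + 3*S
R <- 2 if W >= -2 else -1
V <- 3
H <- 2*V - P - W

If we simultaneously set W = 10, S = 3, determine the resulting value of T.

11

Under do(W = 10, S = 3), each intervened variable's structural equation is replaced by its fixed value.
R = 2 if W >= -2 else -1  [with W=10]  = 2
T = R + 3*S  [with R=2, S=3]  = 11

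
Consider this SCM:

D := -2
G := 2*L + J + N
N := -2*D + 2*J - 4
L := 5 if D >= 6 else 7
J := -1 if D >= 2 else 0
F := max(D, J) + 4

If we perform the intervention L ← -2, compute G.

The intervention breaks the incoming arrows to L: L := 5 if D >= 6 else 7 no longer applies, and L = -2.
J = -1 if D >= 2 else 0  [with D=-2]  = 0
N = -2*D + 2*J - 4  [with D=-2, J=0]  = 0
G = 2*L + J + N  [with L=-2, J=0, N=0]  = -4

-4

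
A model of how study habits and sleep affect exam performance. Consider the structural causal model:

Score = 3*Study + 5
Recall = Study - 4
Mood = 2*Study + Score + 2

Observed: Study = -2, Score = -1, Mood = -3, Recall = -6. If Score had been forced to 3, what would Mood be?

The intervention breaks the incoming arrows to Score: Score = 3*Study + 5 no longer applies, and Score = 3.
Mood = 2*Study + Score + 2  [with Study=-2, Score=3]  = 1

1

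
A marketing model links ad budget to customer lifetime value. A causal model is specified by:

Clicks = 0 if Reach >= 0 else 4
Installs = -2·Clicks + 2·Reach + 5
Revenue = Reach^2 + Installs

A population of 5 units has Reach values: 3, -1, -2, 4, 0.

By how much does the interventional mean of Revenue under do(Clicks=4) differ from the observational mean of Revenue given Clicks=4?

do(Clicks=4) breaks Clicks's dependence on Reach. With Clicks=4 fixed, Revenue across the units is 12, -4, -3, 21, -3, mean 4.6.
Observing Clicks=4 restricts to units where Clicks's equation naturally yields 4: Reach ∈ {-1, -2}. In that subpopulation Revenue = -4, -3, mean -3.5.
Difference = 4.6 − (-3.5) = 8.1.

8.1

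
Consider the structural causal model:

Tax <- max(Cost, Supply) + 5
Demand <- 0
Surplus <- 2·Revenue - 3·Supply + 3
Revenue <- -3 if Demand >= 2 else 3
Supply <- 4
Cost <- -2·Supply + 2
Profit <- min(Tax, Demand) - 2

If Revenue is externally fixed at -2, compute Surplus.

The intervention breaks the incoming arrows to Revenue: Revenue <- -3 if Demand >= 2 else 3 no longer applies, and Revenue = -2.
Surplus = 2·Revenue - 3·Supply + 3  [with Revenue=-2, Supply=4]  = -13

-13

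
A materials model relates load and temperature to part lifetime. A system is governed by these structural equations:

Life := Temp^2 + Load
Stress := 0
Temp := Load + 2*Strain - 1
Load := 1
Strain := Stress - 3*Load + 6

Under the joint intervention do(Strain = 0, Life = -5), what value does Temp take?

The joint intervention fixes Strain = 0, Life = -5, removing each variable's own equation.
Temp = Load + 2*Strain - 1  [with Load=1, Strain=0]  = 0

0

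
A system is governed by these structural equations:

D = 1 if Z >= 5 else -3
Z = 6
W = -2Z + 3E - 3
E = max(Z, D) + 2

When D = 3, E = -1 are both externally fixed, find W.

Setting D = 3, E = -1 by intervention discards those variables' equations.
W = -2Z + 3E - 3  [with Z=6, E=-1]  = -18

-18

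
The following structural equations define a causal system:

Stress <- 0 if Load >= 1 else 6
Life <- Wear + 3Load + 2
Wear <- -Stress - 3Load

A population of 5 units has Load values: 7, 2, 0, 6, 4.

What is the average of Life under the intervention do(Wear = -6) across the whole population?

7.4

Under do(Wear=-6), Wear's equation is replaced by Wear=-6 for every unit. Per-unit Life: 17, 2, -4, 14, 8. Mean = 7.4.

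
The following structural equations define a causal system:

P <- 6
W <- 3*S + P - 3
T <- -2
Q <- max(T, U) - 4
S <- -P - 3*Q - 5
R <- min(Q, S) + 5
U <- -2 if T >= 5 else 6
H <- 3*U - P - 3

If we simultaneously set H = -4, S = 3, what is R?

7

Under do(H = -4, S = 3), each intervened variable's structural equation is replaced by its fixed value.
U = -2 if T >= 5 else 6  [with T=-2]  = 6
Q = max(T, U) - 4  [with T=-2, U=6]  = 2
R = min(Q, S) + 5  [with Q=2, S=3]  = 7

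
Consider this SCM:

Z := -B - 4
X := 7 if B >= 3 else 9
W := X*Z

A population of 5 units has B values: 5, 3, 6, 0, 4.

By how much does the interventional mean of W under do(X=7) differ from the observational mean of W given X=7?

6.3

Every unit gets X=7 under the intervention. W values become -63, -49, -70, -28, -56; E[W|do(X=7)] = -53.2.
Conditioning on X=7 selects the 4 unit(s) with B ∈ {5, 3, 6, 4}. Their W values: -63, -49, -70, -56. Mean = -59.5.
Difference = -53.2 − (-59.5) = 6.3.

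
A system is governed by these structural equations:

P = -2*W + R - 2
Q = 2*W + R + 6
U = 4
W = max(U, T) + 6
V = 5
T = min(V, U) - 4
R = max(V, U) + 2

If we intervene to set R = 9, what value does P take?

-13

The intervention breaks the incoming arrows to R: R = max(V, U) + 2 no longer applies, and R = 9.
T = min(V, U) - 4  [with V=5, U=4]  = 0
W = max(U, T) + 6  [with U=4, T=0]  = 10
P = -2*W + R - 2  [with W=10, R=9]  = -13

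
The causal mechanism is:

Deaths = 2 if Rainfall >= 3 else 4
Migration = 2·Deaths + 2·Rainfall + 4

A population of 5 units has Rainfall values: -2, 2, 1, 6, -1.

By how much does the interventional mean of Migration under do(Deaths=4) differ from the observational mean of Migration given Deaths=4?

2.4

The intervention sets Deaths=4 in all 5 units regardless of Rainfall. Recomputing Migration per unit gives 8, 16, 14, 24, 10; average 14.4.
Conditioning on Deaths=4 selects the 4 unit(s) with Rainfall ∈ {-2, 2, 1, -1}. Their Migration values: 8, 16, 14, 10. Mean = 12.
Difference = 14.4 − 12 = 2.4.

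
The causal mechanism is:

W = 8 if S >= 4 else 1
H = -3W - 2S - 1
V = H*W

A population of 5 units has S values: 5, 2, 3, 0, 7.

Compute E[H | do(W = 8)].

Under do(W=8), W's equation is replaced by W=8 for every unit. Per-unit H: -35, -29, -31, -25, -39. Mean = -31.8.

-31.8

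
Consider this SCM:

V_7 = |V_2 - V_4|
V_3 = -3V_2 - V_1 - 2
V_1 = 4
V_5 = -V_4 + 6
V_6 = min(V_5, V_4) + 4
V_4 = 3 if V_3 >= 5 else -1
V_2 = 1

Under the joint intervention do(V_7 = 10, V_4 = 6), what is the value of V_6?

Setting V_7 = 10, V_4 = 6 by intervention discards those variables' equations.
V_5 = -V_4 + 6  [with V_4=6]  = 0
V_6 = min(V_5, V_4) + 4  [with V_5=0, V_4=6]  = 4

4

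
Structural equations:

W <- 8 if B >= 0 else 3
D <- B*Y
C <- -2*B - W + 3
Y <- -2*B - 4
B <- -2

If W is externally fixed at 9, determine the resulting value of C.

Under do(W=9), the mechanism W <- 8 if B >= 0 else 3 is discarded; W is fixed at 9.
C = -2*B - W + 3  [with B=-2, W=9]  = -2

-2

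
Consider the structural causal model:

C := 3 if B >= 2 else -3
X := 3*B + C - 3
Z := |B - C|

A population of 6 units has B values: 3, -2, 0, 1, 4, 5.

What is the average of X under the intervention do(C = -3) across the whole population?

Under do(C=-3), C's equation is replaced by C=-3 for every unit. Per-unit X: 3, -12, -6, -3, 6, 9. Mean = -0.5.

-0.5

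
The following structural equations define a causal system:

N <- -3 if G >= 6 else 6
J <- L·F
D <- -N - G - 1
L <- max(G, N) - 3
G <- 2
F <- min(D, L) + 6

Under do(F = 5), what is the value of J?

15

The intervention breaks the incoming arrows to F: F <- min(D, L) + 6 no longer applies, and F = 5.
N = -3 if G >= 6 else 6  [with G=2]  = 6
L = max(G, N) - 3  [with G=2, N=6]  = 3
J = L·F  [with L=3, F=5]  = 15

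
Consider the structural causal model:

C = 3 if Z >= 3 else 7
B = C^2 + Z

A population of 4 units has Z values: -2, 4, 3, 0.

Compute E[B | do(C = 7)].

The intervention sets C=7 in all 4 units regardless of Z. Recomputing B per unit gives 47, 53, 52, 49; average 50.25.

50.25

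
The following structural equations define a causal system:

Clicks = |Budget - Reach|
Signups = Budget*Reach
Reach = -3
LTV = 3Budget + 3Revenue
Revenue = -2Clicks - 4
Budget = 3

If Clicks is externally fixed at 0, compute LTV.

-3

The intervention breaks the incoming arrows to Clicks: Clicks = |Budget - Reach| no longer applies, and Clicks = 0.
Revenue = -2Clicks - 4  [with Clicks=0]  = -4
LTV = 3Budget + 3Revenue  [with Budget=3, Revenue=-4]  = -3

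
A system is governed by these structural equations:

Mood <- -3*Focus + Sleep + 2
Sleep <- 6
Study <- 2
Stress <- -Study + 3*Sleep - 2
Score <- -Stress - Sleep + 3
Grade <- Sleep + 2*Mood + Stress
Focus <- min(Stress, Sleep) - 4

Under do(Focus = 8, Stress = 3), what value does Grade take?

The joint intervention fixes Focus = 8, Stress = 3, removing each variable's own equation.
Mood = -3*Focus + Sleep + 2  [with Focus=8, Sleep=6]  = -16
Grade = Sleep + 2*Mood + Stress  [with Sleep=6, Mood=-16, Stress=3]  = -23

-23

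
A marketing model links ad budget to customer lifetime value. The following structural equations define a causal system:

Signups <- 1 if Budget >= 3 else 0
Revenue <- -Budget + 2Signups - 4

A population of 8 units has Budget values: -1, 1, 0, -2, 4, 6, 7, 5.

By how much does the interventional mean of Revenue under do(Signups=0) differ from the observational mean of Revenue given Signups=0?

Every unit gets Signups=0 under the intervention. Revenue values become -3, -5, -4, -2, -8, -10, -11, -9; E[Revenue|do(Signups=0)] = -6.5.
Observing Signups=0 restricts to units where Signups's equation naturally yields 0: Budget ∈ {-1, 1, 0, -2}. In that subpopulation Revenue = -3, -5, -4, -2, mean -3.5.
Difference = -6.5 − (-3.5) = -3.

-3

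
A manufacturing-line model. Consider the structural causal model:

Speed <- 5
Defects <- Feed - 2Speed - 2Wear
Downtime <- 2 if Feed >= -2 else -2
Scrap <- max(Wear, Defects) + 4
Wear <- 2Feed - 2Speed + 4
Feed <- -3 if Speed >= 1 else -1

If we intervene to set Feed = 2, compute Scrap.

do(Feed=2) replaces the equation Feed <- -3 if Speed >= 1 else -1 with the constant Feed = 2.
Wear = 2Feed - 2Speed + 4  [with Feed=2, Speed=5]  = -2
Defects = Feed - 2Speed - 2Wear  [with Feed=2, Speed=5, Wear=-2]  = -4
Scrap = max(Wear, Defects) + 4  [with Wear=-2, Defects=-4]  = 2

2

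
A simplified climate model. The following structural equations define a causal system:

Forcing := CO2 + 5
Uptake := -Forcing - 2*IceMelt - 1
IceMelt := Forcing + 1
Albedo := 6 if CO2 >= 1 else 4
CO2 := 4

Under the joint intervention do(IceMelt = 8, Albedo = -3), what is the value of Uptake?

-26

Setting IceMelt = 8, Albedo = -3 by intervention discards those variables' equations.
Forcing = CO2 + 5  [with CO2=4]  = 9
Uptake = -Forcing - 2*IceMelt - 1  [with Forcing=9, IceMelt=8]  = -26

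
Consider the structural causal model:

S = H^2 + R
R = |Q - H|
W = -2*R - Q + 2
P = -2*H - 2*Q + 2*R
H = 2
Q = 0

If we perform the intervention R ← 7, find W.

-12

The intervention breaks the incoming arrows to R: R = |Q - H| no longer applies, and R = 7.
W = -2*R - Q + 2  [with R=7, Q=0]  = -12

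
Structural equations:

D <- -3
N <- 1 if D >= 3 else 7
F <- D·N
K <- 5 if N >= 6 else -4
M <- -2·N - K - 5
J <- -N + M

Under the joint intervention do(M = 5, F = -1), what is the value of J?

The joint intervention fixes M = 5, F = -1, removing each variable's own equation.
N = 1 if D >= 3 else 7  [with D=-3]  = 7
J = -N + M  [with N=7, M=5]  = -2

-2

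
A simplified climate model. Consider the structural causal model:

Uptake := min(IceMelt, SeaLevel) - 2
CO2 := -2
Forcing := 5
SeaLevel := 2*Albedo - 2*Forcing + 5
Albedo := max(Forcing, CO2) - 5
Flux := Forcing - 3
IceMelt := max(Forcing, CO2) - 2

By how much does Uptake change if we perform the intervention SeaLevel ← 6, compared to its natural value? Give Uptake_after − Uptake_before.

Under do(SeaLevel=6), the mechanism SeaLevel := 2*Albedo - 2*Forcing + 5 is discarded; SeaLevel is fixed at 6.
IceMelt = max(Forcing, CO2) - 2  [with Forcing=5, CO2=-2]  = 3
Uptake = min(IceMelt, SeaLevel) - 2  [with IceMelt=3, SeaLevel=6]  = 1
Without intervention: IceMelt = max(Forcing, CO2) - 2  [with Forcing=5, CO2=-2]  = 3; Albedo = max(Forcing, CO2) - 5  [with Forcing=5, CO2=-2]  = 0; SeaLevel = 2*Albedo - 2*Forcing + 5  [with Albedo=0, Forcing=5]  = -5; Uptake = min(IceMelt, SeaLevel) - 2  [with IceMelt=3, SeaLevel=-5]  = -7.
Change = 1 − (-7) = 8.

8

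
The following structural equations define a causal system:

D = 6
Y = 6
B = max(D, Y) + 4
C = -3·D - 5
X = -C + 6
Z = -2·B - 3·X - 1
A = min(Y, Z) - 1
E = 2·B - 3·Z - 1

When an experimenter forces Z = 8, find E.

-5

Intervening sets Z = 8 and removes its equation (Z = -2·B - 3·X - 1).
B = max(D, Y) + 4  [with D=6, Y=6]  = 10
E = 2·B - 3·Z - 1  [with B=10, Z=8]  = -5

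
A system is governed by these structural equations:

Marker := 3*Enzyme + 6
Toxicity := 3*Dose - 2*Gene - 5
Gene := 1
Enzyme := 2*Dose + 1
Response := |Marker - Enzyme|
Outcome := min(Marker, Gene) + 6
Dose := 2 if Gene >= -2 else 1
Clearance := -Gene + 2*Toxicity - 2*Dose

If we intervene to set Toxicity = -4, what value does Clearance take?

Intervening sets Toxicity = -4 and removes its equation (Toxicity := 3*Dose - 2*Gene - 5).
Dose = 2 if Gene >= -2 else 1  [with Gene=1]  = 2
Clearance = -Gene + 2*Toxicity - 2*Dose  [with Gene=1, Toxicity=-4, Dose=2]  = -13

-13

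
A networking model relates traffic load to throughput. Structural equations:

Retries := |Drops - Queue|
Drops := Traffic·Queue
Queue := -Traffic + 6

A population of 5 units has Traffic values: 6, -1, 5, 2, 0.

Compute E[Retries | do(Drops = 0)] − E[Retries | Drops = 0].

0.6

do(Drops=0) breaks Drops's dependence on Traffic. With Drops=0 fixed, Retries across the units is 0, 7, 1, 4, 6, mean 3.6.
E[Retries|Drops=0] averages over only the 2 units with Drops=0 (Traffic = 6, 0): Retries = 0, 6, mean 3.
Difference = 3.6 − 3 = 0.6.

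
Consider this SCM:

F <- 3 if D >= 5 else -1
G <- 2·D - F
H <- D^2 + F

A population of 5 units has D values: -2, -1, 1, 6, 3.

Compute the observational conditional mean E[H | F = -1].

2.75

Observing F=-1 restricts to units where F's equation naturally yields -1: D ∈ {-2, -1, 1, 3}. In that subpopulation H = 3, 0, 0, 8, mean 2.75.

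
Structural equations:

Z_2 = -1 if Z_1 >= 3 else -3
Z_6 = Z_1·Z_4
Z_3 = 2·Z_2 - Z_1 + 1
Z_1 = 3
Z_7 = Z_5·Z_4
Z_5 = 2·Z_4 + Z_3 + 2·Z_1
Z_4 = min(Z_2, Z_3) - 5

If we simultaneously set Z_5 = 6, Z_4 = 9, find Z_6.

Setting Z_5 = 6, Z_4 = 9 by intervention discards those variables' equations.
Z_6 = Z_1·Z_4  [with Z_1=3, Z_4=9]  = 27

27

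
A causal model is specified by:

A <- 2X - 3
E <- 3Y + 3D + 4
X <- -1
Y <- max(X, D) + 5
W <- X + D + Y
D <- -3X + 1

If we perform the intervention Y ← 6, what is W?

9

The intervention breaks the incoming arrows to Y: Y <- max(X, D) + 5 no longer applies, and Y = 6.
D = -3X + 1  [with X=-1]  = 4
W = X + D + Y  [with X=-1, D=4, Y=6]  = 9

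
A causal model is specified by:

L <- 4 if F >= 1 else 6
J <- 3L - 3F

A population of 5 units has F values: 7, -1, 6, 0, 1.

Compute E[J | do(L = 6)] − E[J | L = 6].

-9.3

The intervention sets L=6 in all 5 units regardless of F. Recomputing J per unit gives -3, 21, 0, 18, 15; average 10.2.
E[J|L=6] averages over only the 2 units with L=6 (F = -1, 0): J = 21, 18, mean 19.5.
Difference = 10.2 − 19.5 = -9.3.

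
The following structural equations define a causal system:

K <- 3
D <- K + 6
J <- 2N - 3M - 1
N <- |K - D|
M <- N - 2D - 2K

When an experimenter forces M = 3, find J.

Intervening sets M = 3 and removes its equation (M <- N - 2D - 2K).
D = K + 6  [with K=3]  = 9
N = |K - D|  [with K=3, D=9]  = 6
J = 2N - 3M - 1  [with N=6, M=3]  = 2

2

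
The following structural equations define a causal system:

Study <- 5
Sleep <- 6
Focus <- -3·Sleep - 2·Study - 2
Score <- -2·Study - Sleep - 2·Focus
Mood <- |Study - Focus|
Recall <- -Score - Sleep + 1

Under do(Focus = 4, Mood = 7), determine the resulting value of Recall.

Setting Focus = 4, Mood = 7 by intervention discards those variables' equations.
Score = -2·Study - Sleep - 2·Focus  [with Study=5, Sleep=6, Focus=4]  = -24
Recall = -Score - Sleep + 1  [with Score=-24, Sleep=6]  = 19

19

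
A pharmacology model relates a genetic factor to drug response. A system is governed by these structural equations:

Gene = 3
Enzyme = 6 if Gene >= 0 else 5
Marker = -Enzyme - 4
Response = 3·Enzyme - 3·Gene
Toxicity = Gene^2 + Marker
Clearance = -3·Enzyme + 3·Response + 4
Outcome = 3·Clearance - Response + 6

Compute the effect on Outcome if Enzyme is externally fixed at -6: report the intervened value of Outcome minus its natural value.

-180

Under do(Enzyme=-6), the mechanism Enzyme = 6 if Gene >= 0 else 5 is discarded; Enzyme is fixed at -6.
Response = 3·Enzyme - 3·Gene  [with Enzyme=-6, Gene=3]  = -27
Clearance = -3·Enzyme + 3·Response + 4  [with Enzyme=-6, Response=-27]  = -59
Outcome = 3·Clearance - Response + 6  [with Clearance=-59, Response=-27]  = -144
Without intervention: Enzyme = 6 if Gene >= 0 else 5  [with Gene=3]  = 6; Response = 3·Enzyme - 3·Gene  [with Enzyme=6, Gene=3]  = 9; Clearance = -3·Enzyme + 3·Response + 4  [with Enzyme=6, Response=9]  = 13; Outcome = 3·Clearance - Response + 6  [with Clearance=13, Response=9]  = 36.
Change = -144 − 36 = -180.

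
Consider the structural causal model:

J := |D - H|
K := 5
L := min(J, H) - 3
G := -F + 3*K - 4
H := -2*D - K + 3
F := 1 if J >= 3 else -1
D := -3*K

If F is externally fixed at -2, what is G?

Under do(F=-2), the mechanism F := 1 if J >= 3 else -1 is discarded; F is fixed at -2.
G = -F + 3*K - 4  [with F=-2, K=5]  = 13

13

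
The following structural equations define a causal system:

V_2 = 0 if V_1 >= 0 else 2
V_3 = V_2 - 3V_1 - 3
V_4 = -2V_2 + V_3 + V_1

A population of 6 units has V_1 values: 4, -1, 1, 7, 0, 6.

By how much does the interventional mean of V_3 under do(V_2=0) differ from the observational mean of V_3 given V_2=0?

do(V_2=0) breaks V_2's dependence on V_1. With V_2=0 fixed, V_3 across the units is -15, 0, -6, -24, -3, -21, mean -11.5.
Conditioning on V_2=0 selects the 5 unit(s) with V_1 ∈ {4, 1, 7, 0, 6}. Their V_3 values: -15, -6, -24, -3, -21. Mean = -13.8.
Difference = -11.5 − (-13.8) = 2.3.

2.3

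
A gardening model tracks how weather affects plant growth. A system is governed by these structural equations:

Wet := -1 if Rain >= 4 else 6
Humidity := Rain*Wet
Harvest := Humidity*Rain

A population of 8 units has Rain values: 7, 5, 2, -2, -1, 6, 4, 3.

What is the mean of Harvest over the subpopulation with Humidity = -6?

-15

E[Harvest|Humidity=-6] averages over only the 2 units with Humidity=-6 (Rain = -1, 6): Harvest = 6, -36, mean -15.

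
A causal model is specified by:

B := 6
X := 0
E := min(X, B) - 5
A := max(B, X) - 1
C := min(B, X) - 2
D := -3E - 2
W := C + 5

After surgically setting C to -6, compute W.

Under do(C=-6), the mechanism C := min(B, X) - 2 is discarded; C is fixed at -6.
W = C + 5  [with C=-6]  = -1

-1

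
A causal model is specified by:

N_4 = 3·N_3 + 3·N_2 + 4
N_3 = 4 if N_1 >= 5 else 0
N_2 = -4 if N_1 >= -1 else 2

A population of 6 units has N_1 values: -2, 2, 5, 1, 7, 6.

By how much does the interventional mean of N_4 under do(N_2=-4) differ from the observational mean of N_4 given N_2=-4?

-1.2

do(N_2=-4) breaks N_2's dependence on N_1. With N_2=-4 fixed, N_4 across the units is -8, -8, 4, -8, 4, 4, mean -2.
Observing N_2=-4 restricts to units where N_2's equation naturally yields -4: N_1 ∈ {2, 5, 1, 7, 6}. In that subpopulation N_4 = -8, 4, -8, 4, 4, mean -0.8.
Difference = -2 − (-0.8) = -1.2.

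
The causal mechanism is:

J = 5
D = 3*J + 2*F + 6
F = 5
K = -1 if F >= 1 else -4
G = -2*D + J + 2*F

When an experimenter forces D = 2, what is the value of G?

do(D=2) replaces the equation D = 3*J + 2*F + 6 with the constant D = 2.
G = -2*D + J + 2*F  [with D=2, J=5, F=5]  = 11

11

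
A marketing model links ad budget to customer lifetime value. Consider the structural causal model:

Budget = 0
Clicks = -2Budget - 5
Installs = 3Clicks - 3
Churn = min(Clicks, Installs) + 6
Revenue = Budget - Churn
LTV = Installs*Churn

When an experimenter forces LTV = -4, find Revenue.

do(LTV=-4) replaces the equation LTV = Installs*Churn with the constant LTV = -4.
Since Revenue is not a descendant of the intervened variable, it is unaffected.
Clicks = -2Budget - 5  [with Budget=0]  = -5
Installs = 3Clicks - 3  [with Clicks=-5]  = -18
Churn = min(Clicks, Installs) + 6  [with Clicks=-5, Installs=-18]  = -12
Revenue = Budget - Churn  [with Budget=0, Churn=-12]  = 12

12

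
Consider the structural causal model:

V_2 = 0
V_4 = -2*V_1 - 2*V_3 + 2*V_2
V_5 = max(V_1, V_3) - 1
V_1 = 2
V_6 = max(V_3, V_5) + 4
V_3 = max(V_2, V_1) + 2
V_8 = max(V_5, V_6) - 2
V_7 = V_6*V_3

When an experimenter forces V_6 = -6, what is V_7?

Intervening sets V_6 = -6 and removes its equation (V_6 = max(V_3, V_5) + 4).
V_3 = max(V_2, V_1) + 2  [with V_2=0, V_1=2]  = 4
V_7 = V_6*V_3  [with V_6=-6, V_3=4]  = -24

-24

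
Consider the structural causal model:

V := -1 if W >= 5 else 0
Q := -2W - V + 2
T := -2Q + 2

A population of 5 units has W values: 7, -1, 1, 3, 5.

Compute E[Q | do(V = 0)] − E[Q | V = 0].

Under do(V=0), V's equation is replaced by V=0 for every unit. Per-unit Q: -12, 4, 0, -4, -8. Mean = -4.
Observing V=0 restricts to units where V's equation naturally yields 0: W ∈ {-1, 1, 3}. In that subpopulation Q = 4, 0, -4, mean 0.
Difference = -4 − 0 = -4.

-4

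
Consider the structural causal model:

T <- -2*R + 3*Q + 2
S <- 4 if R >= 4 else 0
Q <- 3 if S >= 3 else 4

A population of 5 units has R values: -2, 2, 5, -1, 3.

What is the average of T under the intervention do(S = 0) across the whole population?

11.2

Under do(S=0), S's equation is replaced by S=0 for every unit. Per-unit T: 18, 10, 4, 16, 8. Mean = 11.2.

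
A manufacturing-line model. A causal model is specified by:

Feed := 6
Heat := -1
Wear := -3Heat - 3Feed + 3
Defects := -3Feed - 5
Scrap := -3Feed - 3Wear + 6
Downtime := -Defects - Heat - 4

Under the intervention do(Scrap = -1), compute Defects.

The intervention breaks the incoming arrows to Scrap: Scrap := -3Feed - 3Wear + 6 no longer applies, and Scrap = -1.
Since Defects is not a descendant of the intervened variable, it is unaffected.
Defects = -3Feed - 5  [with Feed=6]  = -23

-23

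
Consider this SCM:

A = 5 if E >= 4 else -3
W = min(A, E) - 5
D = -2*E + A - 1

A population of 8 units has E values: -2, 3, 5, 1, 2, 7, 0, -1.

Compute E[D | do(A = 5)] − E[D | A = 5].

8.25

do(A=5) breaks A's dependence on E. With A=5 fixed, D across the units is 8, -2, -6, 2, 0, -10, 4, 6, mean 0.25.
Conditioning on A=5 selects the 2 unit(s) with E ∈ {5, 7}. Their D values: -6, -10. Mean = -8.
Difference = 0.25 − (-8) = 8.25.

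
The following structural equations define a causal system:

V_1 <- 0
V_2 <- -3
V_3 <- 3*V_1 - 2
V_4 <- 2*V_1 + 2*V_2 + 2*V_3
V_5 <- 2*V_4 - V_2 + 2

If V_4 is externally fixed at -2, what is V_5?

Intervening sets V_4 = -2 and removes its equation (V_4 <- 2*V_1 + 2*V_2 + 2*V_3).
V_5 = 2*V_4 - V_2 + 2  [with V_4=-2, V_2=-3]  = 1

1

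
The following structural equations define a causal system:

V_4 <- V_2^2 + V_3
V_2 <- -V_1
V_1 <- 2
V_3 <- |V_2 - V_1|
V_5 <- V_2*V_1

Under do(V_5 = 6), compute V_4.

8

The intervention breaks the incoming arrows to V_5: V_5 <- V_2*V_1 no longer applies, and V_5 = 6.
Since V_4 is not a descendant of the intervened variable, it is unaffected.
V_2 = -V_1  [with V_1=2]  = -2
V_3 = |V_2 - V_1|  [with V_2=-2, V_1=2]  = 4
V_4 = V_2^2 + V_3  [with V_2=-2, V_3=4]  = 8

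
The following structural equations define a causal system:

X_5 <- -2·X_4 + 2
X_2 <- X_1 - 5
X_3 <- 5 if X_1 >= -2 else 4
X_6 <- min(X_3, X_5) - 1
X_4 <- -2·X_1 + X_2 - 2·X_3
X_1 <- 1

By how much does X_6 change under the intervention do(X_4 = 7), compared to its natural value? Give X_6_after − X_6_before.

Under do(X_4=7), the mechanism X_4 <- -2·X_1 + X_2 - 2·X_3 is discarded; X_4 is fixed at 7.
X_3 = 5 if X_1 >= -2 else 4  [with X_1=1]  = 5
X_5 = -2·X_4 + 2  [with X_4=7]  = -12
X_6 = min(X_3, X_5) - 1  [with X_3=5, X_5=-12]  = -13
Without intervention: X_2 = X_1 - 5  [with X_1=1]  = -4; X_3 = 5 if X_1 >= -2 else 4  [with X_1=1]  = 5; X_4 = -2·X_1 + X_2 - 2·X_3  [with X_1=1, X_2=-4, X_3=5]  = -16; X_5 = -2·X_4 + 2  [with X_4=-16]  = 34; X_6 = min(X_3, X_5) - 1  [with X_3=5, X_5=34]  = 4.
Change = -13 − 4 = -17.

-17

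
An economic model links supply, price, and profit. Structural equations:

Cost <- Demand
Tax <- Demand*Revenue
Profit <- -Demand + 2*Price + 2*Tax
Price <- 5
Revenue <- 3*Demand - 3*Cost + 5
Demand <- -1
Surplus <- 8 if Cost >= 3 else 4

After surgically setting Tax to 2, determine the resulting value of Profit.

15

The intervention breaks the incoming arrows to Tax: Tax <- Demand*Revenue no longer applies, and Tax = 2.
Profit = -Demand + 2*Price + 2*Tax  [with Demand=-1, Price=5, Tax=2]  = 15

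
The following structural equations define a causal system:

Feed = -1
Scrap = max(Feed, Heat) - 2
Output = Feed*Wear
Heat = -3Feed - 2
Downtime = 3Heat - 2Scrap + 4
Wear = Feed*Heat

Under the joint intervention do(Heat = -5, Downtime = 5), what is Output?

Setting Heat = -5, Downtime = 5 by intervention discards those variables' equations.
Wear = Feed*Heat  [with Feed=-1, Heat=-5]  = 5
Output = Feed*Wear  [with Feed=-1, Wear=5]  = -5

-5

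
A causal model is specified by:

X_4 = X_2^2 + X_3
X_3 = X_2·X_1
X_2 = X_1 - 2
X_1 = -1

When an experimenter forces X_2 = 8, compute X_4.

Under do(X_2=8), the mechanism X_2 = X_1 - 2 is discarded; X_2 is fixed at 8.
X_3 = X_2·X_1  [with X_2=8, X_1=-1]  = -8
X_4 = X_2^2 + X_3  [with X_2=8, X_3=-8]  = 56

56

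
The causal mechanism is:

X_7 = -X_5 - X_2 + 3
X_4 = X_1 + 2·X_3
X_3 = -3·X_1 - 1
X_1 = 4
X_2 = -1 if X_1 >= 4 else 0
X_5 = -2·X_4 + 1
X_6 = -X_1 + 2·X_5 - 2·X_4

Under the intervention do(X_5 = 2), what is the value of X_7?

2

Under do(X_5=2), the mechanism X_5 = -2·X_4 + 1 is discarded; X_5 is fixed at 2.
X_2 = -1 if X_1 >= 4 else 0  [with X_1=4]  = -1
X_7 = -X_5 - X_2 + 3  [with X_5=2, X_2=-1]  = 2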